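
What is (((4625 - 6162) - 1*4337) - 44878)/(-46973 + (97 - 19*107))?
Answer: 50752/48909 ≈ 1.0377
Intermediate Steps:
(((4625 - 6162) - 1*4337) - 44878)/(-46973 + (97 - 19*107)) = ((-1537 - 4337) - 44878)/(-46973 + (97 - 2033)) = (-5874 - 44878)/(-46973 - 1936) = -50752/(-48909) = -50752*(-1/48909) = 50752/48909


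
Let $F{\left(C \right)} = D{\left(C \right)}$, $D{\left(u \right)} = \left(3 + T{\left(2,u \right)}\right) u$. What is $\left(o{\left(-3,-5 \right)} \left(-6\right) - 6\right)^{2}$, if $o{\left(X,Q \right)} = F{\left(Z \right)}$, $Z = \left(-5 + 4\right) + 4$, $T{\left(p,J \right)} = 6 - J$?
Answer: $12996$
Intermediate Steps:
$D{\left(u \right)} = u \left(9 - u\right)$ ($D{\left(u \right)} = \left(3 - \left(-6 + u\right)\right) u = \left(9 - u\right) u = u \left(9 - u\right)$)
$Z = 3$ ($Z = -1 + 4 = 3$)
$F{\left(C \right)} = C \left(9 - C\right)$
$o{\left(X,Q \right)} = 18$ ($o{\left(X,Q \right)} = 3 \left(9 - 3\right) = 3 \cdot 6 = 18$)
$\left(o{\left(-3,-5 \right)} \left(-6\right) - 6\right)^{2} = \left(18 \left(-6\right) - 6\right)^{2} = \left(-108 - 6\right)^{2} = \left(-114\right)^{2} = 12996$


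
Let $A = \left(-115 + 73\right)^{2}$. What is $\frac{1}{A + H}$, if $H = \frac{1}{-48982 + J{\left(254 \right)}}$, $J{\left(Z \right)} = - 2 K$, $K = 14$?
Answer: $\frac{49010}{86453639} \approx 0.00056689$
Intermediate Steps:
$A = 1764$ ($A = \left(-42\right)^{2} = 1764$)
$J{\left(Z \right)} = -28$ ($J{\left(Z \right)} = \left(-2\right) 14 = -28$)
$H = - \frac{1}{49010}$ ($H = \frac{1}{-48982 - 28} = \frac{1}{-49010} = - \frac{1}{49010} \approx -2.0404 \cdot 10^{-5}$)
$\frac{1}{A + H} = \frac{1}{1764 - \frac{1}{49010}} = \frac{1}{\frac{86453639}{49010}} = \frac{49010}{86453639}$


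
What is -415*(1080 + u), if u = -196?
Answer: -366860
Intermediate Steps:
-415*(1080 + u) = -415*(1080 - 196) = -415*884 = -366860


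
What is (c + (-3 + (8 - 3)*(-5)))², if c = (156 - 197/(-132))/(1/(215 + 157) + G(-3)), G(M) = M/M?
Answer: 280449680625/16834609 ≈ 16659.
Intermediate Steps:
G(M) = 1
c = 644459/4103 (c = (156 - 197/(-132))/(1/(215 + 157) + 1) = (156 - 197*(-1/132))/(1/372 + 1) = (156 + 197/132)/(1/372 + 1) = 20789/(132*(373/372)) = (20789/132)*(372/373) = 644459/4103 ≈ 157.07)
(c + (-3 + (8 - 3)*(-5)))² = (644459/4103 + (-3 + (8 - 3)*(-5)))² = (644459/4103 + (-3 + 5*(-5)))² = (644459/4103 + (-3 - 25))² = (644459/4103 - 28)² = (529575/4103)² = 280449680625/16834609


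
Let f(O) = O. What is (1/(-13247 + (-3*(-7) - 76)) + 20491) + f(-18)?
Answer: 272331845/13302 ≈ 20473.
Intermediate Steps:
(1/(-13247 + (-3*(-7) - 76)) + 20491) + f(-18) = (1/(-13247 + (-3*(-7) - 76)) + 20491) - 18 = (1/(-13247 + (21 - 76)) + 20491) - 18 = (1/(-13247 - 55) + 20491) - 18 = (1/(-13302) + 20491) - 18 = (-1/13302 + 20491) - 18 = 272571281/13302 - 18 = 272331845/13302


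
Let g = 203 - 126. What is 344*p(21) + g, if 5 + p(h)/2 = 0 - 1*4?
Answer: -6115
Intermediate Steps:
g = 77
p(h) = -18 (p(h) = -10 + 2*(0 - 1*4) = -10 + 2*(0 - 4) = -10 + 2*(-4) = -10 - 8 = -18)
344*p(21) + g = 344*(-18) + 77 = -6192 + 77 = -6115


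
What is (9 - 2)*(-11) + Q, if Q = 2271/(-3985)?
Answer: -309116/3985 ≈ -77.570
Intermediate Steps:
Q = -2271/3985 (Q = 2271*(-1/3985) = -2271/3985 ≈ -0.56989)
(9 - 2)*(-11) + Q = (9 - 2)*(-11) - 2271/3985 = 7*(-11) - 2271/3985 = -77 - 2271/3985 = -309116/3985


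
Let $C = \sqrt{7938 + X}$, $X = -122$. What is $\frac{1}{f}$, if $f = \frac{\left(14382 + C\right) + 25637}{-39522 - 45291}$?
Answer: $- \frac{1131377149}{533837515} + \frac{56542 \sqrt{1954}}{533837515} \approx -2.1146$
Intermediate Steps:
$C = 2 \sqrt{1954}$ ($C = \sqrt{7938 - 122} = \sqrt{7816} = 2 \sqrt{1954} \approx 88.408$)
$f = - \frac{40019}{84813} - \frac{2 \sqrt{1954}}{84813}$ ($f = \frac{\left(14382 + 2 \sqrt{1954}\right) + 25637}{-39522 - 45291} = \frac{40019 + 2 \sqrt{1954}}{-84813} = \left(40019 + 2 \sqrt{1954}\right) \left(- \frac{1}{84813}\right) = - \frac{40019}{84813} - \frac{2 \sqrt{1954}}{84813} \approx -0.47289$)
$\frac{1}{f} = \frac{1}{- \frac{40019}{84813} - \frac{2 \sqrt{1954}}{84813}}$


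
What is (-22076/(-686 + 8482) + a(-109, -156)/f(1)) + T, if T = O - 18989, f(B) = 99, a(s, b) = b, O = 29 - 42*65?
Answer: -1395319205/64317 ≈ -21694.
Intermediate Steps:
O = -2701 (O = 29 - 2730 = -2701)
T = -21690 (T = -2701 - 18989 = -21690)
(-22076/(-686 + 8482) + a(-109, -156)/f(1)) + T = (-22076/(-686 + 8482) - 156/99) - 21690 = (-22076/7796 - 156*1/99) - 21690 = (-22076*1/7796 - 52/33) - 21690 = (-5519/1949 - 52/33) - 21690 = -283475/64317 - 21690 = -1395319205/64317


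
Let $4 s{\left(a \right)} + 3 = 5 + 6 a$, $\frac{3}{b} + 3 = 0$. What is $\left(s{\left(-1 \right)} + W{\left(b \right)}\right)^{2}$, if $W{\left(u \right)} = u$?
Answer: $4$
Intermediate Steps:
$b = -1$ ($b = \frac{3}{-3 + 0} = \frac{3}{-3} = 3 \left(- \frac{1}{3}\right) = -1$)
$s{\left(a \right)} = \frac{1}{2} + \frac{3 a}{2}$ ($s{\left(a \right)} = - \frac{3}{4} + \frac{5 + 6 a}{4} = - \frac{3}{4} + \left(\frac{5}{4} + \frac{3 a}{2}\right) = \frac{1}{2} + \frac{3 a}{2}$)
$\left(s{\left(-1 \right)} + W{\left(b \right)}\right)^{2} = \left(\left(\frac{1}{2} + \frac{3}{2} \left(-1\right)\right) - 1\right)^{2} = \left(\left(\frac{1}{2} - \frac{3}{2}\right) - 1\right)^{2} = \left(-1 - 1\right)^{2} = \left(-2\right)^{2} = 4$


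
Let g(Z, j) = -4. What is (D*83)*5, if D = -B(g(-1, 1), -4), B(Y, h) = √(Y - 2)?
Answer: -415*I*√6 ≈ -1016.5*I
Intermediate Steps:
B(Y, h) = √(-2 + Y)
D = -I*√6 (D = -√(-2 - 4) = -√(-6) = -I*√6 ≈ -2.4495*I)
(D*83)*5 = (-I*√6*83)*5 = -83*I*√6*5 = -415*I*√6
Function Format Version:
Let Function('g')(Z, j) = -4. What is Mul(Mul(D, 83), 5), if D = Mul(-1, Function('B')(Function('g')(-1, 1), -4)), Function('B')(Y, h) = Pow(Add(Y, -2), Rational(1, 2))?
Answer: Mul(-415, I, Pow(6, Rational(1, 2))) ≈ Mul(-1016.5, I)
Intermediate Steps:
Function('B')(Y, h) = Pow(Add(-2, Y), Rational(1, 2))
D = Mul(-1, I, Pow(6, Rational(1, 2))) (D = Mul(-1, Pow(Add(-2, -4), Rational(1, 2))) = Mul(-1, Pow(-6, Rational(1, 2))) = Mul(-1, Mul(I, Pow(6, Rational(1, 2)))) = Mul(-1, I, Pow(6, Rational(1, 2))) ≈ Mul(-2.4495, I))
Mul(Mul(D, 83), 5) = Mul(Mul(Mul(-1, I, Pow(6, Rational(1, 2))), 83), 5) = Mul(Mul(-83, I, Pow(6, Rational(1, 2))), 5) = Mul(-415, I, Pow(6, Rational(1, 2)))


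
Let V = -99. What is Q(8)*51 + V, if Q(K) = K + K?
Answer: 717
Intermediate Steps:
Q(K) = 2*K
Q(8)*51 + V = (2*8)*51 - 99 = 16*51 - 99 = 816 - 99 = 717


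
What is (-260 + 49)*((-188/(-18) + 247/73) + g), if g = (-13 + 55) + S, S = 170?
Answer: -31305859/657 ≈ -47650.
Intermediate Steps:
g = 212 (g = (-13 + 55) + 170 = 42 + 170 = 212)
(-260 + 49)*((-188/(-18) + 247/73) + g) = (-260 + 49)*((-188/(-18) + 247/73) + 212) = -211*((-188*(-1/18) + 247*(1/73)) + 212) = -211*((94/9 + 247/73) + 212) = -211*(9085/657 + 212) = -211*148369/657 = -31305859/657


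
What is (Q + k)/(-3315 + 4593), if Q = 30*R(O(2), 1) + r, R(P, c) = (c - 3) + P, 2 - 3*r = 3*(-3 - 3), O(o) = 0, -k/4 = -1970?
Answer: 11740/1917 ≈ 6.1242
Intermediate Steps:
k = 7880 (k = -4*(-1970) = 7880)
r = 20/3 (r = ⅔ - (-3 - 3) = ⅔ - (-6) = ⅔ - ⅓*(-18) = ⅔ + 6 = 20/3 ≈ 6.6667)
R(P, c) = -3 + P + c (R(P, c) = (-3 + c) + P = -3 + P + c)
Q = -160/3 (Q = 30*(-3 + 0 + 1) + 20/3 = 30*(-2) + 20/3 = -60 + 20/3 = -160/3 ≈ -53.333)
(Q + k)/(-3315 + 4593) = (-160/3 + 7880)/(-3315 + 4593) = (23480/3)/1278 = (23480/3)*(1/1278) = 11740/1917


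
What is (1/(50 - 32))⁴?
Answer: 1/104976 ≈ 9.5260e-6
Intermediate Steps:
(1/(50 - 32))⁴ = (1/18)⁴ = 1/104976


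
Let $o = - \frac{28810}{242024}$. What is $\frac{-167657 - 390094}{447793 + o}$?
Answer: $- \frac{67494564012}{54188312111} \approx -1.2456$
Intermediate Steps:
$o = - \frac{14405}{121012}$ ($o = \left(-28810\right) \frac{1}{242024} = - \frac{14405}{121012} \approx -0.11904$)
$\frac{-167657 - 390094}{447793 + o} = \frac{-167657 - 390094}{447793 - \frac{14405}{121012}} = - \frac{557751}{\frac{54188312111}{121012}} = \left(-557751\right) \frac{121012}{54188312111} = - \frac{67494564012}{54188312111}$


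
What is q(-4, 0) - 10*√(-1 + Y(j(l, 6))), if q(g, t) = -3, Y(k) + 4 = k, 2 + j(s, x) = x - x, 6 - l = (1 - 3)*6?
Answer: -3 - 10*I*√7 ≈ -3.0 - 26.458*I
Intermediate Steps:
l = 18 (l = 6 - (1 - 3)*6 = 6 - (-2)*6 = 6 - 1*(-12) = 6 + 12 = 18)
j(s, x) = -2 (j(s, x) = -2 + (x - x) = -2 + 0 = -2)
Y(k) = -4 + k
q(-4, 0) - 10*√(-1 + Y(j(l, 6))) = -3 - 10*√(-1 + (-4 - 2)) = -3 - 10*√(-1 - 6) = -3 - 10*I*√7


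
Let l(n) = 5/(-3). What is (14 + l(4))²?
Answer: 1369/9 ≈ 152.11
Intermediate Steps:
l(n) = -5/3 (l(n) = 5*(-⅓) = -5/3)
(14 + l(4))² = (14 - 5/3)² = (37/3)² = 1369/9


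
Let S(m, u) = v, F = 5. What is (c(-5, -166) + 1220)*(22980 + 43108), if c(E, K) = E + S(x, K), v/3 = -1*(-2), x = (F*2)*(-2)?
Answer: 80693448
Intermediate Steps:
x = -20 (x = (5*2)*(-2) = 10*(-2) = -20)
v = 6 (v = 3*(-1*(-2)) = 3*2 = 6)
S(m, u) = 6
c(E, K) = 6 + E (c(E, K) = E + 6 = 6 + E)
(c(-5, -166) + 1220)*(22980 + 43108) = ((6 - 5) + 1220)*(22980 + 43108) = (1 + 1220)*66088 = 1221*66088 = 80693448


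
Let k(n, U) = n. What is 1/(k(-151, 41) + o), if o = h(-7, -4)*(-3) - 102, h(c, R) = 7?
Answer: -1/274 ≈ -0.0036496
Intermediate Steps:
o = -123 (o = 7*(-3) - 102 = -21 - 102 = -123)
1/(k(-151, 41) + o) = 1/(-151 - 123) = 1/(-274) = -1/274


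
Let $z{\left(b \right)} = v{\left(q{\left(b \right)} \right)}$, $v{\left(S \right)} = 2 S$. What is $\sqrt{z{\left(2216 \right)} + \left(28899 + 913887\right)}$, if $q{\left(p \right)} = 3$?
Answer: $2 \sqrt{235698} \approx 970.97$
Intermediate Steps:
$z{\left(b \right)} = 6$ ($z{\left(b \right)} = 2 \cdot 3 = 6$)
$\sqrt{z{\left(2216 \right)} + \left(28899 + 913887\right)} = \sqrt{6 + \left(28899 + 913887\right)} = \sqrt{6 + 942786} = \sqrt{942792} = 2 \sqrt{235698}$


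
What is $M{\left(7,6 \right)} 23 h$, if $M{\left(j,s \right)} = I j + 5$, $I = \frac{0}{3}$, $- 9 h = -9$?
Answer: $115$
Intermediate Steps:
$h = 1$ ($h = \left(- \frac{1}{9}\right) \left(-9\right) = 1$)
$I = 0$ ($I = 0 \cdot \frac{1}{3} = 0$)
$M{\left(j,s \right)} = 5$ ($M{\left(j,s \right)} = 0 j + 5 = 0 + 5 = 5$)
$M{\left(7,6 \right)} 23 h = 5 \cdot 23 \cdot 1 = 115 \cdot 1 = 115$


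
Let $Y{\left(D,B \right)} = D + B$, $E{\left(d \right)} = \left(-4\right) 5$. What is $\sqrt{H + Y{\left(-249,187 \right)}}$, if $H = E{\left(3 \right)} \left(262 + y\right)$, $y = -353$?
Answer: $\sqrt{1758} \approx 41.929$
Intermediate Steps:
$E{\left(d \right)} = -20$
$Y{\left(D,B \right)} = B + D$
$H = 1820$ ($H = - 20 \left(262 - 353\right) = \left(-20\right) \left(-91\right) = 1820$)
$\sqrt{H + Y{\left(-249,187 \right)}} = \sqrt{1820 + \left(187 - 249\right)} = \sqrt{1820 - 62} = \sqrt{1758}$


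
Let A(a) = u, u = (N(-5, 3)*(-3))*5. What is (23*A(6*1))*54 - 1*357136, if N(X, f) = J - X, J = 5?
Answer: -543436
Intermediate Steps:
N(X, f) = 5 - X
u = -150 (u = ((5 - 1*(-5))*(-3))*5 = ((5 + 5)*(-3))*5 = (10*(-3))*5 = -30*5 = -150)
A(a) = -150
(23*A(6*1))*54 - 1*357136 = (23*(-150))*54 - 1*357136 = -3450*54 - 357136 = -186300 - 357136 = -543436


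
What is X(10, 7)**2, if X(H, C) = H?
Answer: 100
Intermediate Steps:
X(10, 7)**2 = 10**2 = 100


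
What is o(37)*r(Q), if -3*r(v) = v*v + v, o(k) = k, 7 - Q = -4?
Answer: -1628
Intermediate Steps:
Q = 11 (Q = 7 - 1*(-4) = 7 + 4 = 11)
r(v) = -v/3 - v²/3 (r(v) = -(v*v + v)/3 = -(v² + v)/3 = -(v + v²)/3 = -v/3 - v²/3)
o(37)*r(Q) = 37*(-⅓*11*(1 + 11)) = 37*(-⅓*11*12) = 37*(-44) = -1628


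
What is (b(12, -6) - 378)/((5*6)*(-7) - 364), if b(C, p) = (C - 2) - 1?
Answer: 9/14 ≈ 0.64286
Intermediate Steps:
b(C, p) = -3 + C (b(C, p) = (-2 + C) - 1 = -3 + C)
(b(12, -6) - 378)/((5*6)*(-7) - 364) = ((-3 + 12) - 378)/((5*6)*(-7) - 364) = (9 - 378)/(30*(-7) - 364) = -369/(-210 - 364) = -369/(-574) = -369*(-1/574) = 9/14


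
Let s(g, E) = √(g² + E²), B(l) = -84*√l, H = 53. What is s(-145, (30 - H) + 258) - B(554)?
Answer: 25*√122 + 84*√554 ≈ 2253.3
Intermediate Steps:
s(g, E) = √(E² + g²)
s(-145, (30 - H) + 258) - B(554) = √(((30 - 1*53) + 258)² + (-145)²) - (-84)*√554 = √(((30 - 53) + 258)² + 21025) + 84*√554 = √((-23 + 258)² + 21025) + 84*√554 = √(235² + 21025) + 84*√554 = √(55225 + 21025) + 84*√554 = √76250 + 84*√554 = 25*√122 + 84*√554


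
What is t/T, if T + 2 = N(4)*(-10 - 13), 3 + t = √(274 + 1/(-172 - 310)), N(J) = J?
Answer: 3/94 - √63656294/45308 ≈ -0.14418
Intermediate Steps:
t = -3 + √63656294/482 (t = -3 + √(274 + 1/(-172 - 310)) = -3 + √(274 + 1/(-482)) = -3 + √(274 - 1/482) = -3 + √(132067/482) = -3 + √63656294/482 ≈ 13.553)
T = -94 (T = -2 + 4*(-10 - 13) = -2 + 4*(-23) = -2 - 92 = -94)
t/T = (-3 + √63656294/482)/(-94) = (-3 + √63656294/482)*(-1/94) = 3/94 - √63656294/45308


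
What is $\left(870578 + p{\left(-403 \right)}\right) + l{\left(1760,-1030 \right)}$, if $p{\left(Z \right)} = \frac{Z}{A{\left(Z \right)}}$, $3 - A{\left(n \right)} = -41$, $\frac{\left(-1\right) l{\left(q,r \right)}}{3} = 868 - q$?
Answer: $\frac{38422773}{44} \approx 8.7325 \cdot 10^{5}$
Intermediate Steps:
$l{\left(q,r \right)} = -2604 + 3 q$ ($l{\left(q,r \right)} = - 3 \left(868 - q\right) = -2604 + 3 q$)
$A{\left(n \right)} = 44$ ($A{\left(n \right)} = 3 - -41 = 3 + 41 = 44$)
$p{\left(Z \right)} = \frac{Z}{44}$
$\left(870578 + p{\left(-403 \right)}\right) + l{\left(1760,-1030 \right)} = \left(870578 + \frac{1}{44} \left(-403\right)\right) + \left(-2604 + 3 \cdot 1760\right) = \left(870578 - \frac{403}{44}\right) + \left(-2604 + 5280\right) = \frac{38305029}{44} + 2676 = \frac{38422773}{44}$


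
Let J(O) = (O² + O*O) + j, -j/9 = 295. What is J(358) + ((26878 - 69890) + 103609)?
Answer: 314270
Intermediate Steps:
j = -2655 (j = -9*295 = -2655)
J(O) = -2655 + 2*O² (J(O) = (O² + O*O) - 2655 = (O² + O²) - 2655 = 2*O² - 2655 = -2655 + 2*O²)
J(358) + ((26878 - 69890) + 103609) = (-2655 + 2*358²) + ((26878 - 69890) + 103609) = (-2655 + 2*128164) + (-43012 + 103609) = (-2655 + 256328) + 60597 = 253673 + 60597 = 314270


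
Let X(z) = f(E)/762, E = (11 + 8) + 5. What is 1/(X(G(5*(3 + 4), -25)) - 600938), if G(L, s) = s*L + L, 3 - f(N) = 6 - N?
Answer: -254/152638245 ≈ -1.6641e-6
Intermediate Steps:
E = 24 (E = 19 + 5 = 24)
f(N) = -3 + N (f(N) = 3 - (6 - N) = 3 + (-6 + N) = -3 + N)
G(L, s) = L + L*s (G(L, s) = L*s + L = L + L*s)
X(z) = 7/254 (X(z) = (-3 + 24)/762 = 21*(1/762) = 7/254)
1/(X(G(5*(3 + 4), -25)) - 600938) = 1/(7/254 - 600938) = 1/(-152638245/254) = -254/152638245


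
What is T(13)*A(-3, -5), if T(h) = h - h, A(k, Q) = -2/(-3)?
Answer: 0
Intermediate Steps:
A(k, Q) = 2/3 (A(k, Q) = -2*(-1/3) = 2/3)
T(h) = 0
T(13)*A(-3, -5) = 0*(2/3) = 0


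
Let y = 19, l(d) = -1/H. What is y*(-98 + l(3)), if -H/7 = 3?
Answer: -39083/21 ≈ -1861.1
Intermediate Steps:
H = -21 (H = -7*3 = -21)
l(d) = 1/21 (l(d) = -1/(-21) = -1*(-1/21) = 1/21)
y*(-98 + l(3)) = 19*(-98 + 1/21) = 19*(-2057/21) = -39083/21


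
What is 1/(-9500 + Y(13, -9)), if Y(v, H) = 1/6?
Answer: -6/56999 ≈ -0.00010527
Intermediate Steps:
Y(v, H) = 1/6
1/(-9500 + Y(13, -9)) = 1/(-9500 + 1/6) = 1/(-56999/6) = -6/56999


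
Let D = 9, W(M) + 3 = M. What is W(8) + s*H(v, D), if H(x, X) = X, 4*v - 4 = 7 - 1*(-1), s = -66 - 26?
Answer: -823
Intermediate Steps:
s = -92
W(M) = -3 + M
v = 3 (v = 1 + (7 - 1*(-1))/4 = 1 + (7 + 1)/4 = 1 + (1/4)*8 = 1 + 2 = 3)
W(8) + s*H(v, D) = (-3 + 8) - 92*9 = 5 - 828 = -823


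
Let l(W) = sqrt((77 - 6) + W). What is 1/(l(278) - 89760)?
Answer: -89760/8056857251 - sqrt(349)/8056857251 ≈ -1.1143e-5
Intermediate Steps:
l(W) = sqrt(71 + W)
1/(l(278) - 89760) = 1/(sqrt(71 + 278) - 89760) = 1/(sqrt(349) - 89760) = 1/(-89760 + sqrt(349))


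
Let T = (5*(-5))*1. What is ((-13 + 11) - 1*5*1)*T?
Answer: 175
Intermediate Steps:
T = -25 (T = -25*1 = -25)
((-13 + 11) - 1*5*1)*T = ((-13 + 11) - 1*5*1)*(-25) = (-2 - 5*1)*(-25) = (-2 - 5)*(-25) = -7*(-25) = 175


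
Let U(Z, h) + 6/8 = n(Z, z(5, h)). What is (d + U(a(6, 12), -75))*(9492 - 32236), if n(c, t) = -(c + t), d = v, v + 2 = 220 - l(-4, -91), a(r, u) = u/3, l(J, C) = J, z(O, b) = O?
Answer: -4827414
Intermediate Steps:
a(r, u) = u/3 (a(r, u) = u*(⅓) = u/3)
v = 222 (v = -2 + (220 - 1*(-4)) = -2 + (220 + 4) = -2 + 224 = 222)
d = 222
n(c, t) = -c - t
U(Z, h) = -23/4 - Z (U(Z, h) = -¾ + (-Z - 1*5) = -¾ + (-Z - 5) = -¾ + (-5 - Z) = -23/4 - Z)
(d + U(a(6, 12), -75))*(9492 - 32236) = (222 + (-23/4 - 12/3))*(9492 - 32236) = (222 + (-23/4 - 1*4))*(-22744) = (222 + (-23/4 - 4))*(-22744) = (222 - 39/4)*(-22744) = (849/4)*(-22744) = -4827414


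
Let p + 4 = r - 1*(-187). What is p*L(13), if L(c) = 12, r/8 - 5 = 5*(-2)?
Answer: 1716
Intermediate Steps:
r = -40 (r = 40 + 8*(5*(-2)) = 40 + 8*(-10) = 40 - 80 = -40)
p = 143 (p = -4 + (-40 - 1*(-187)) = -4 + (-40 + 187) = -4 + 147 = 143)
p*L(13) = 143*12 = 1716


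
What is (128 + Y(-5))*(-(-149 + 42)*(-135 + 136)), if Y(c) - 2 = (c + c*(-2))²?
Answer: 16585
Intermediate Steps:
Y(c) = 2 + c² (Y(c) = 2 + (c + c*(-2))² = 2 + (c - 2*c)² = 2 + (-c)² = 2 + c²)
(128 + Y(-5))*(-(-149 + 42)*(-135 + 136)) = (128 + (2 + (-5)²))*(-(-149 + 42)*(-135 + 136)) = (128 + (2 + 25))*(-(-107)) = (128 + 27)*(-1*(-107)) = 155*107 = 16585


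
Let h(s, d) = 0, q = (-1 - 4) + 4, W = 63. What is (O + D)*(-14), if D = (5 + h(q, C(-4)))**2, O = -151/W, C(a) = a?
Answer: -2848/9 ≈ -316.44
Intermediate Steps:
q = -1 (q = -5 + 4 = -1)
O = -151/63 ≈ -2.3968
D = 25 (D = (5 + 0)**2 = 5**2 = 25)
(O + D)*(-14) = (-151/63 + 25)*(-14) = (1424/63)*(-14) = -2848/9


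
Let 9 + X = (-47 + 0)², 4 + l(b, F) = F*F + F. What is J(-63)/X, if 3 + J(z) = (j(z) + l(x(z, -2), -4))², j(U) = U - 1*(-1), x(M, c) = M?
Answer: 2913/2200 ≈ 1.3241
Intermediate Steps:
l(b, F) = -4 + F + F² (l(b, F) = -4 + (F*F + F) = -4 + (F² + F) = -4 + (F + F²) = -4 + F + F²)
j(U) = 1 + U (j(U) = U + 1 = 1 + U)
X = 2200 (X = -9 + (-47 + 0)² = -9 + (-47)² = -9 + 2209 = 2200)
J(z) = -3 + (9 + z)² (J(z) = -3 + ((1 + z) + (-4 - 4 + (-4)²))² = -3 + ((1 + z) + (-4 - 4 + 16))² = -3 + ((1 + z) + 8)² = -3 + (9 + z)²)
J(-63)/X = (-3 + (9 - 63)²)/2200 = (-3 + (-54)²)*(1/2200) = (-3 + 2916)*(1/2200) = 2913*(1/2200) = 2913/2200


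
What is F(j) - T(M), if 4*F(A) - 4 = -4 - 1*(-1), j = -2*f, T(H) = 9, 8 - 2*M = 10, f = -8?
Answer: -35/4 ≈ -8.7500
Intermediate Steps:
M = -1 (M = 4 - 1/2*10 = 4 - 5 = -1)
j = 16 (j = -2*(-8) = 16)
F(A) = 1/4 (F(A) = 1 + (-4 - 1*(-1))/4 = 1 + (-4 + 1)/4 = 1 + (1/4)*(-3) = 1 - 3/4 = 1/4)
F(j) - T(M) = 1/4 - 1*9 = 1/4 - 9 = -35/4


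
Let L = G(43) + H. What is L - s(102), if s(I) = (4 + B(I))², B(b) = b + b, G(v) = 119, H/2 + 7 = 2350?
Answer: -38459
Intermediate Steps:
H = 4686 (H = -14 + 2*2350 = -14 + 4700 = 4686)
B(b) = 2*b
s(I) = (4 + 2*I)²
L = 4805 (L = 119 + 4686 = 4805)
L - s(102) = 4805 - 4*(2 + 102)² = 4805 - 4*104² = 4805 - 4*10816 = 4805 - 1*43264 = 4805 - 43264 = -38459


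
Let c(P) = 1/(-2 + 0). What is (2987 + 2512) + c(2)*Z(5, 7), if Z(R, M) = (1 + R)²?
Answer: 5481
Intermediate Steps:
c(P) = -½ (c(P) = 1/(-2) = -½)
(2987 + 2512) + c(2)*Z(5, 7) = (2987 + 2512) - (1 + 5)²/2 = 5499 - ½*6² = 5499 - ½*36 = 5499 - 18 = 5481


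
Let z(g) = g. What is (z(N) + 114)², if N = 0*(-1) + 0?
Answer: 12996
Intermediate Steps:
N = 0 (N = 0 + 0 = 0)
(z(N) + 114)² = (0 + 114)² = 114² = 12996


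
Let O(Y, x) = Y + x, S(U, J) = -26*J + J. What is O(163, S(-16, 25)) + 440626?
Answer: 440164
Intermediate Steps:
S(U, J) = -25*J
O(163, S(-16, 25)) + 440626 = (163 - 25*25) + 440626 = (163 - 625) + 440626 = -462 + 440626 = 440164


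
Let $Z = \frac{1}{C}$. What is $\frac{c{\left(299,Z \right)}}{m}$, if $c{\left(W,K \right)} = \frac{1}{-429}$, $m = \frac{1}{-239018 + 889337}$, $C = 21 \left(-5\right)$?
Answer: $- \frac{216773}{143} \approx -1515.9$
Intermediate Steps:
$C = -105$
$m = \frac{1}{650319} \approx 1.5377 \cdot 10^{-6}$
$Z = - \frac{1}{105}$ ($Z = \frac{1}{-105} = - \frac{1}{105} \approx -0.0095238$)
$c{\left(W,K \right)} = - \frac{1}{429}$
$\frac{c{\left(299,Z \right)}}{m} = - \frac{\frac{1}{\frac{1}{650319}}}{429} = \left(- \frac{1}{429}\right) 650319 = - \frac{216773}{143}$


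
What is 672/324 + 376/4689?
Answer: 30304/14067 ≈ 2.1543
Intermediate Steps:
672/324 + 376/4689 = 672*(1/324) + 376*(1/4689) = 56/27 + 376/4689 = 30304/14067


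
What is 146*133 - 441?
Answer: 18977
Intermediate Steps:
146*133 - 441 = 19418 - 441 = 18977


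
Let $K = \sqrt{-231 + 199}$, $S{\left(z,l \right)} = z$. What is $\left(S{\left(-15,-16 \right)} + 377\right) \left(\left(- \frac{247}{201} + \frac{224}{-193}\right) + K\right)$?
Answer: $- \frac{33555590}{38793} + 1448 i \sqrt{2} \approx -864.99 + 2047.8 i$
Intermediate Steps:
$K = 4 i \sqrt{2}$ ($K = \sqrt{-32} = 4 i \sqrt{2} \approx 5.6569 i$)
$\left(S{\left(-15,-16 \right)} + 377\right) \left(\left(- \frac{247}{201} + \frac{224}{-193}\right) + K\right) = \left(-15 + 377\right) \left(\left(- \frac{247}{201} + \frac{224}{-193}\right) + 4 i \sqrt{2}\right) = 362 \left(\left(\left(-247\right) \frac{1}{201} + 224 \left(- \frac{1}{193}\right)\right) + 4 i \sqrt{2}\right) = 362 \left(\left(- \frac{247}{201} - \frac{224}{193}\right) + 4 i \sqrt{2}\right) = 362 \left(- \frac{92695}{38793} + 4 i \sqrt{2}\right) = - \frac{33555590}{38793} + 1448 i \sqrt{2}$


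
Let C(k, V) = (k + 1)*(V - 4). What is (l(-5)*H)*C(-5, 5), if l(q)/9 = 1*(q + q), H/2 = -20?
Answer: -14400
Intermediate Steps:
H = -40 (H = 2*(-20) = -40)
C(k, V) = (1 + k)*(-4 + V)
l(q) = 18*q (l(q) = 9*(1*(q + q)) = 9*(1*(2*q)) = 9*(2*q) = 18*q)
(l(-5)*H)*C(-5, 5) = ((18*(-5))*(-40))*(-4 + 5 - 4*(-5) + 5*(-5)) = (-90*(-40))*(-4 + 5 + 20 - 25) = 3600*(-4) = -14400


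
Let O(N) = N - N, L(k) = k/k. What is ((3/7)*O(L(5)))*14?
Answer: 0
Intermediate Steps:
L(k) = 1
O(N) = 0
((3/7)*O(L(5)))*14 = ((3/7)*0)*14 = 0*14 = 0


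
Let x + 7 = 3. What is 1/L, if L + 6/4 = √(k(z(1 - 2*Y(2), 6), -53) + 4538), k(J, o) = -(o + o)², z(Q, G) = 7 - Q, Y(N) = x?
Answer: -6/26801 - 4*I*√6698/26801 ≈ -0.00022387 - 0.012215*I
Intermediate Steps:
x = -4 (x = -7 + 3 = -4)
Y(N) = -4
k(J, o) = -4*o² (k(J, o) = -(2*o)² = -4*o²)
L = -3/2 + I*√6698 (L = -3/2 + √(-4*(-53)² + 4538) = -3/2 + √(-4*2809 + 4538) = -3/2 + √(-11236 + 4538) = -3/2 + √(-6698) = -3/2 + I*√6698 ≈ -1.5 + 81.841*I)
1/L = 1/(-3/2 + I*√6698)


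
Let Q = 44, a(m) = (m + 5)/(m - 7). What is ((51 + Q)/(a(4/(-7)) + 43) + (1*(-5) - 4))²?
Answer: 230948809/5053504 ≈ 45.701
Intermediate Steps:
a(m) = (5 + m)/(-7 + m)
((51 + Q)/(a(4/(-7)) + 43) + (1*(-5) - 4))² = ((51 + 44)/((5 + 4/(-7))/(-7 + 4/(-7)) + 43) + (1*(-5) - 4))² = (95/((5 + 4*(-⅐))/(-7 + 4*(-⅐)) + 43) + (-5 - 4))² = (95/((5 - 4/7)/(-7 - 4/7) + 43) - 9)² = (95/((31/7)/(-53/7) + 43) - 9)² = (95/(-7/53*31/7 + 43) - 9)² = (95/(-31/53 + 43) - 9)² = (95/(2248/53) - 9)² = (95*(53/2248) - 9)² = (5035/2248 - 9)² = (-15197/2248)² = 230948809/5053504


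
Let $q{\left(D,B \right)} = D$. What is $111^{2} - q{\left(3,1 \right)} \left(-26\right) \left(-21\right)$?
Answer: $10683$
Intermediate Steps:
$111^{2} - q{\left(3,1 \right)} \left(-26\right) \left(-21\right) = 111^{2} - 3 \left(-26\right) \left(-21\right) = 12321 - \left(-78\right) \left(-21\right) = 12321 - 1638 = 10683$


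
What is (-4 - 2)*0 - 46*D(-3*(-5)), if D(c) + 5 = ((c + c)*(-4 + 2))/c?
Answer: 414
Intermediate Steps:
D(c) = -9 (D(c) = -5 + ((c + c)*(-4 + 2))/c = -5 + ((2*c)*(-2))/c = -5 + (-4*c)/c = -5 - 4 = -9)
(-4 - 2)*0 - 46*D(-3*(-5)) = (-4 - 2)*0 - 46*(-9) = -6*0 + 414 = 0 + 414 = 414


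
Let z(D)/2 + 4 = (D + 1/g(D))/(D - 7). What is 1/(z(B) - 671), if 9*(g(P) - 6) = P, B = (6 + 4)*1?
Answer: -96/64535 ≈ -0.0014876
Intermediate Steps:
B = 10 (B = 10*1 = 10)
g(P) = 6 + P/9
z(D) = -8 + 2*(D + 1/(6 + D/9))/(-7 + D) (z(D) = -8 + 2*((D + 1/(6 + D/9))/(D - 7)) = -8 + 2*((D + 1/(6 + D/9))/(-7 + D)) = -8 + 2*(D + 1/(6 + D/9))/(-7 + D))
1/(z(B) - 671) = 1/(2*(1521 + 28*10 - 3*10*(54 + 10))/((-7 + 10)*(54 + 10)) - 671) = 1/(2*(1521 + 280 - 3*10*64)/(3*64) - 671) = 1/(2*(1/3)*(1/64)*(1521 + 280 - 1920) - 671) = 1/(2*(1/3)*(1/64)*(-119) - 671) = 1/(-119/96 - 671) = 1/(-64535/96) = -96/64535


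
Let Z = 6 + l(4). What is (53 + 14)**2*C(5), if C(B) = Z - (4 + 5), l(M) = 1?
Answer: -8978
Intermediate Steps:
Z = 7 (Z = 6 + 1 = 7)
C(B) = -2 (C(B) = 7 - (4 + 5) = 7 - 1*9 = 7 - 9 = -2)
(53 + 14)**2*C(5) = (53 + 14)**2*(-2) = 67**2*(-2) = 4489*(-2) = -8978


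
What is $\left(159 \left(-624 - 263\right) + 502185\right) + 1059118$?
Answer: $1420270$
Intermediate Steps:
$\left(159 \left(-624 - 263\right) + 502185\right) + 1059118 = \left(159 \left(-887\right) + 502185\right) + 1059118 = \left(-141033 + 502185\right) + 1059118 = 361152 + 1059118 = 1420270$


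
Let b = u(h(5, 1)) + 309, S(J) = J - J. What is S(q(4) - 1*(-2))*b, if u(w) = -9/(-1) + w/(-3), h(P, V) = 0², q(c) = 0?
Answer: 0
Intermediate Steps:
h(P, V) = 0
u(w) = 9 - w/3 (u(w) = -9*(-1) + w*(-⅓) = 9 - w/3)
S(J) = 0
b = 318 (b = (9 - ⅓*0) + 309 = (9 + 0) + 309 = 9 + 309 = 318)
S(q(4) - 1*(-2))*b = 0*318 = 0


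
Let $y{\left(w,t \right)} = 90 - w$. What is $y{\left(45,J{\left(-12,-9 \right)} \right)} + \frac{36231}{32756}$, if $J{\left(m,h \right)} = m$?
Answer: $\frac{1510251}{32756} \approx 46.106$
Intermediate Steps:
$y{\left(45,J{\left(-12,-9 \right)} \right)} + \frac{36231}{32756} = \left(90 - 45\right) + \frac{36231}{32756} = \left(90 - 45\right) + 36231 \cdot \frac{1}{32756} = 45 + \frac{36231}{32756} = \frac{1510251}{32756}$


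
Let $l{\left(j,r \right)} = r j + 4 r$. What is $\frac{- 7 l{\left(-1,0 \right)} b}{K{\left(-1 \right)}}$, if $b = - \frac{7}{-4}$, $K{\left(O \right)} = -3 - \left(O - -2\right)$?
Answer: $0$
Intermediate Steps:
$K{\left(O \right)} = -5 - O$ ($K{\left(O \right)} = -3 - \left(O + 2\right) = -3 - \left(2 + O\right) = -5 - O$)
$l{\left(j,r \right)} = 4 r + j r$ ($l{\left(j,r \right)} = j r + 4 r = 4 r + j r$)
$b = \frac{7}{4}$ ($b = \left(-7\right) \left(- \frac{1}{4}\right) = \frac{7}{4} \approx 1.75$)
$\frac{- 7 l{\left(-1,0 \right)} b}{K{\left(-1 \right)}} = \frac{- 7 \cdot 0 \left(4 - 1\right) \frac{7}{4}}{-5 - -1} = \frac{- 7 \cdot 0 \cdot 3 \cdot \frac{7}{4}}{-5 + 1} = \frac{\left(-7\right) 0 \cdot \frac{7}{4}}{-4} = 0 \cdot \frac{7}{4} \left(- \frac{1}{4}\right) = 0 \left(- \frac{1}{4}\right) = 0$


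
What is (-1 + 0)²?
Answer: 1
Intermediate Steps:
(-1 + 0)² = (-1)² = 1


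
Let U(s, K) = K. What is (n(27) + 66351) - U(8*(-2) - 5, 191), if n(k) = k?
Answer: 66187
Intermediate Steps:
(n(27) + 66351) - U(8*(-2) - 5, 191) = (27 + 66351) - 1*191 = 66378 - 191 = 66187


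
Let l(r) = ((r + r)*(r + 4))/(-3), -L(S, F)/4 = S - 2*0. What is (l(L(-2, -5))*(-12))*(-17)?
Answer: -13056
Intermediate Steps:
L(S, F) = -4*S (L(S, F) = -4*(S - 2*0) = -4*(S + 0) = -4*S)
l(r) = -2*r*(4 + r)/3 (l(r) = ((2*r)*(4 + r))*(-⅓) = (2*r*(4 + r))*(-⅓) = -2*r*(4 + r)/3)
(l(L(-2, -5))*(-12))*(-17) = (-2*(-4*(-2))*(4 - 4*(-2))/3*(-12))*(-17) = (-⅔*8*(4 + 8)*(-12))*(-17) = (-⅔*8*12*(-12))*(-17) = -64*(-12)*(-17) = 768*(-17) = -13056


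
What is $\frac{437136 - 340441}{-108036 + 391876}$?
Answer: $\frac{19339}{56768} \approx 0.34067$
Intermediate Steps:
$\frac{437136 - 340441}{-108036 + 391876} = \frac{96695}{283840} = 96695 \cdot \frac{1}{283840} = \frac{19339}{56768}$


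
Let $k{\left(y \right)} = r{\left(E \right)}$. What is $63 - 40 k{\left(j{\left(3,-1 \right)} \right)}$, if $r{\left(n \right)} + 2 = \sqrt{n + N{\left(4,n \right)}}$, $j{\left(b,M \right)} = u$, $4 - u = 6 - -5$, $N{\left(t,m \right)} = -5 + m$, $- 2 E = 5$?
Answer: $143 - 40 i \sqrt{10} \approx 143.0 - 126.49 i$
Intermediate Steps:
$E = - \frac{5}{2}$ ($E = \left(- \frac{1}{2}\right) 5 = - \frac{5}{2} \approx -2.5$)
$u = -7$ ($u = 4 - \left(6 - -5\right) = 4 - \left(6 + 5\right) = 4 - 11 = -7$)
$j{\left(b,M \right)} = -7$
$r{\left(n \right)} = -2 + \sqrt{-5 + 2 n}$ ($r{\left(n \right)} = -2 + \sqrt{n + \left(-5 + n\right)} = -2 + \sqrt{-5 + 2 n}$)
$k{\left(y \right)} = -2 + i \sqrt{10}$ ($k{\left(y \right)} = -2 + \sqrt{-5 + 2 \left(- \frac{5}{2}\right)} = -2 + \sqrt{-5 - 5} = -2 + \sqrt{-10} = -2 + i \sqrt{10}$)
$63 - 40 k{\left(j{\left(3,-1 \right)} \right)} = 63 - 40 \left(-2 + i \sqrt{10}\right) = 63 + \left(80 - 40 i \sqrt{10}\right) = 143 - 40 i \sqrt{10}$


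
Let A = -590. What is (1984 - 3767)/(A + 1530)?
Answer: -1783/940 ≈ -1.8968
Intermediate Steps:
(1984 - 3767)/(A + 1530) = (1984 - 3767)/(-590 + 1530) = -1783/940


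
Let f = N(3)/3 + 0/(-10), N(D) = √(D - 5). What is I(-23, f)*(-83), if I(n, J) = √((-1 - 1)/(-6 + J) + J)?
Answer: -83*√6*√((10 + 9*I*√2)/(18 - I*√2))/3 ≈ -56.566 - 30.29*I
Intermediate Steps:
N(D) = √(-5 + D)
f = I*√2/3 (f = √(-5 + 3)/3 + 0/(-10) = √(-2)*(⅓) + 0*(-⅒) = (I*√2)*(⅓) + 0 = I*√2/3 + 0 = I*√2/3 ≈ 0.4714*I)
I(n, J) = √(J - 2/(-6 + J)) (I(n, J) = √(-2/(-6 + J) + J) = √(J - 2/(-6 + J)))
I(-23, f)*(-83) = √((-2 + (I*√2/3)*(-6 + I*√2/3))/(-6 + I*√2/3))*(-83) = √((-2 + I*√2*(-6 + I*√2/3)/3)/(-6 + I*√2/3))*(-83) = -83*√((-2 + I*√2*(-6 + I*√2/3)/3)/(-6 + I*√2/3))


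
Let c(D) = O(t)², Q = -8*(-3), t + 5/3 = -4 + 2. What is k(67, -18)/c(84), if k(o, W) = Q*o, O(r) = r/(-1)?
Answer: 14472/121 ≈ 119.60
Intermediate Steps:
t = -11/3 (t = -5/3 + (-4 + 2) = -5/3 - 2 = -11/3 ≈ -3.6667)
O(r) = -r (O(r) = r*(-1) = -r)
Q = 24
k(o, W) = 24*o
c(D) = 121/9 (c(D) = (-1*(-11/3))² = (11/3)² = 121/9)
k(67, -18)/c(84) = (24*67)/(121/9) = 1608*(9/121) = 14472/121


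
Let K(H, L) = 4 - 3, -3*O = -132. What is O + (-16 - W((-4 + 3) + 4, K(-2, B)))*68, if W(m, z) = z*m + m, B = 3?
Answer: -1452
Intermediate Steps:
O = 44 (O = -⅓*(-132) = 44)
K(H, L) = 1
W(m, z) = m + m*z (W(m, z) = m*z + m = m + m*z)
O + (-16 - W((-4 + 3) + 4, K(-2, B)))*68 = 44 + (-16 - ((-4 + 3) + 4)*(1 + 1))*68 = 44 + (-16 - (-1 + 4)*2)*68 = 44 + (-16 - 3*2)*68 = 44 + (-16 - 1*6)*68 = 44 + (-16 - 6)*68 = 44 - 22*68 = 44 - 1496 = -1452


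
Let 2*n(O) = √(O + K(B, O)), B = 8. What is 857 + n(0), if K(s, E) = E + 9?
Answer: 1717/2 ≈ 858.50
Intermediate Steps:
K(s, E) = 9 + E
n(O) = √(9 + 2*O)/2 (n(O) = √(O + (9 + O))/2 = √(9 + 2*O)/2)
857 + n(0) = 857 + √(9 + 2*0)/2 = 857 + √(9 + 0)/2 = 857 + √9/2 = 857 + (½)*3 = 857 + 3/2 = 1717/2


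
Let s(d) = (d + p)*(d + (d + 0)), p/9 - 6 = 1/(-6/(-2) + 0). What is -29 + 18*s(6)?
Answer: 13579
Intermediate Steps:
p = 57 (p = 54 + 9/(-6/(-2) + 0) = 54 + 9/(-6*(-1/2) + 0) = 54 + 9/(3 + 0) = 54 + 9/3 = 54 + 9*(1/3) = 54 + 3 = 57)
s(d) = 2*d*(57 + d) (s(d) = (d + 57)*(d + (d + 0)) = (57 + d)*(d + d) = (57 + d)*(2*d) = 2*d*(57 + d))
-29 + 18*s(6) = -29 + 18*(2*6*(57 + 6)) = -29 + 18*(2*6*63) = -29 + 18*756 = -29 + 13608 = 13579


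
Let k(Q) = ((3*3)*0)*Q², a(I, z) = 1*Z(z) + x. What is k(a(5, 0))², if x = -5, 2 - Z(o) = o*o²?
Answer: 0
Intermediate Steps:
Z(o) = 2 - o³ (Z(o) = 2 - o*o² = 2 - o³)
a(I, z) = -3 - z³ (a(I, z) = 1*(2 - z³) - 5 = (2 - z³) - 5 = -3 - z³)
k(Q) = 0 (k(Q) = (9*0)*Q² = 0*Q² = 0)
k(a(5, 0))² = 0² = 0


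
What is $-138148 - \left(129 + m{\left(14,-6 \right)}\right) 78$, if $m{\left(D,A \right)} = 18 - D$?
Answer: $-148522$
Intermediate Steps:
$-138148 - \left(129 + m{\left(14,-6 \right)}\right) 78 = -138148 - \left(129 + \left(18 - 14\right)\right) 78 = -138148 - \left(129 + 4\right) 78 = -138148 - 133 \cdot 78 = -138148 - 10374 = -148522$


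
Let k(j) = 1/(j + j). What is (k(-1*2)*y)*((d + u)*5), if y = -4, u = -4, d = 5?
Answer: 5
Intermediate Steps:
k(j) = 1/(2*j)
(k(-1*2)*y)*((d + u)*5) = ((1/(2*((-1*2))))*(-4))*((5 - 4)*5) = (((½)/(-2))*(-4))*(1*5) = (((½)*(-½))*(-4))*5 = -¼*(-4)*5 = 1*5 = 5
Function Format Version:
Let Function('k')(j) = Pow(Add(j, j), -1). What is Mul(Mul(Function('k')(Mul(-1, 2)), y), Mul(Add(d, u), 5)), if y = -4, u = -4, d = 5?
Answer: 5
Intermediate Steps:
Function('k')(j) = Mul(Rational(1, 2), Pow(j, -1)) (Function('k')(j) = Pow(Mul(2, j), -1) = Mul(Rational(1, 2), Pow(j, -1)))
Mul(Mul(Function('k')(Mul(-1, 2)), y), Mul(Add(d, u), 5)) = Mul(Mul(Mul(Rational(1, 2), Pow(Mul(-1, 2), -1)), -4), Mul(Add(5, -4), 5)) = Mul(Mul(Mul(Rational(1, 2), Pow(-2, -1)), -4), Mul(1, 5)) = Mul(Mul(Mul(Rational(1, 2), Rational(-1, 2)), -4), 5) = Mul(Mul(Rational(-1, 4), -4), 5) = Mul(1, 5) = 5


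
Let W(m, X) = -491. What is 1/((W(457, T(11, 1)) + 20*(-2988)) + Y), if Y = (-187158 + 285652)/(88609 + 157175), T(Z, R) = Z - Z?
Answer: -11172/673119695 ≈ -1.6597e-5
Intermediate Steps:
T(Z, R) = 0
Y = 4477/11172 (Y = 98494/245784 = 98494*(1/245784) = 4477/11172 ≈ 0.40073)
1/((W(457, T(11, 1)) + 20*(-2988)) + Y) = 1/((-491 + 20*(-2988)) + 4477/11172) = 1/((-491 - 59760) + 4477/11172) = 1/(-60251 + 4477/11172) = 1/(-673119695/11172) = -11172/673119695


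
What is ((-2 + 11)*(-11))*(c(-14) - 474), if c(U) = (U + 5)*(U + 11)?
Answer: 44253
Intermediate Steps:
c(U) = (5 + U)*(11 + U)
((-2 + 11)*(-11))*(c(-14) - 474) = ((-2 + 11)*(-11))*((55 + (-14)² + 16*(-14)) - 474) = (9*(-11))*((55 + 196 - 224) - 474) = -99*(27 - 474) = -99*(-447) = 44253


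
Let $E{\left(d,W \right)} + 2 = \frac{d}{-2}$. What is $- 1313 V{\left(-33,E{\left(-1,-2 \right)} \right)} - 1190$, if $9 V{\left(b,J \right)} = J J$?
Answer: $- \frac{6073}{4} \approx -1518.3$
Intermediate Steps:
$E{\left(d,W \right)} = -2 - \frac{d}{2}$ ($E{\left(d,W \right)} = -2 + \frac{d}{-2} = -2 + d \left(- \frac{1}{2}\right) = -2 - \frac{d}{2}$)
$V{\left(b,J \right)} = \frac{J^{2}}{9}$ ($V{\left(b,J \right)} = \frac{J J}{9} = \frac{J^{2}}{9}$)
$- 1313 V{\left(-33,E{\left(-1,-2 \right)} \right)} - 1190 = - 1313 \frac{\left(-2 - - \frac{1}{2}\right)^{2}}{9} - 1190 = - 1313 \frac{\left(-2 + \frac{1}{2}\right)^{2}}{9} - 1190 = - 1313 \frac{\left(- \frac{3}{2}\right)^{2}}{9} - 1190 = - 1313 \cdot \frac{1}{9} \cdot \frac{9}{4} - 1190 = \left(-1313\right) \frac{1}{4} - 1190 = - \frac{1313}{4} - 1190 = - \frac{6073}{4}$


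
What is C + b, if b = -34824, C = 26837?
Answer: -7987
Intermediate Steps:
C + b = 26837 - 34824 = -7987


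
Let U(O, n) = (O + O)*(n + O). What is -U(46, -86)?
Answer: 3680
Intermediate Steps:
U(O, n) = 2*O*(O + n) (U(O, n) = (2*O)*(O + n) = 2*O*(O + n))
-U(46, -86) = -2*46*(46 - 86) = -2*46*(-40) = -1*(-3680) = 3680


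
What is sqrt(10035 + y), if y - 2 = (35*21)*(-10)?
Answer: sqrt(2687) ≈ 51.836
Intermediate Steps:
y = -7348 (y = 2 + (35*21)*(-10) = 2 + 735*(-10) = 2 - 7350 = -7348)
sqrt(10035 + y) = sqrt(10035 - 7348) = sqrt(2687)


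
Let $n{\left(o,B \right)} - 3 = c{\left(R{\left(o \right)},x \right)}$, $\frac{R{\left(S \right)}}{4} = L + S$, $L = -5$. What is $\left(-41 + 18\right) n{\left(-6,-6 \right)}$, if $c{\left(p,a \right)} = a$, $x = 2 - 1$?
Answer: $-92$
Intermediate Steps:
$R{\left(S \right)} = -20 + 4 S$ ($R{\left(S \right)} = 4 \left(-5 + S\right) = -20 + 4 S$)
$x = 1$ ($x = 2 - 1 = 1$)
$n{\left(o,B \right)} = 4$ ($n{\left(o,B \right)} = 3 + 1 = 4$)
$\left(-41 + 18\right) n{\left(-6,-6 \right)} = \left(-41 + 18\right) 4 = \left(-23\right) 4 = -92$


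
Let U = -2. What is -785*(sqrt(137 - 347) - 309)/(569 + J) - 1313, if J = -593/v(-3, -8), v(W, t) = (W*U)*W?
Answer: -1972037/2167 - 2826*I*sqrt(210)/2167 ≈ -910.03 - 18.898*I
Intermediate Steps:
v(W, t) = -2*W**2 (v(W, t) = (W*(-2))*W = (-2*W)*W = -2*W**2)
J = 593/18 (J = -593/((-2*(-3)**2)) = -593/((-2*9)) = -593/(-18) = -593*(-1/18) = 593/18 ≈ 32.944)
-785*(sqrt(137 - 347) - 309)/(569 + J) - 1313 = -785*(sqrt(137 - 347) - 309)/(569 + 593/18) - 1313 = -785*(sqrt(-210) - 309)/10835/18 - 1313 = -785*(I*sqrt(210) - 309)*18/10835 - 1313 = -785*(-309 + I*sqrt(210))*18/10835 - 1313 = -785*(-5562/10835 + 18*I*sqrt(210)/10835) - 1313 = (873234/2167 - 2826*I*sqrt(210)/2167) - 1313 = -1972037/2167 - 2826*I*sqrt(210)/2167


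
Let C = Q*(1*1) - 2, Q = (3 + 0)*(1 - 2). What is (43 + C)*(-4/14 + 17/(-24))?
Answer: -3173/84 ≈ -37.774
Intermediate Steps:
Q = -3 (Q = 3*(-1) = -3)
C = -5 (C = -3 - 2 = -5)
(43 + C)*(-4/14 + 17/(-24)) = (43 - 5)*(-4/14 + 17/(-24)) = 38*(-4*1/14 + 17*(-1/24)) = 38*(-2/7 - 17/24) = 38*(-167/168) = -3173/84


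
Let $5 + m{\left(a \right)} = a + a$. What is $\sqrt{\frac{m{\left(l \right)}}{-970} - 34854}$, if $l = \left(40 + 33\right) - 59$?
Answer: $\frac{i \sqrt{32794150910}}{970} \approx 186.69 i$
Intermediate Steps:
$l = 14$ ($l = 73 - 59 = 14$)
$m{\left(a \right)} = -5 + 2 a$ ($m{\left(a \right)} = -5 + \left(a + a\right) = -5 + 2 a$)
$\sqrt{\frac{m{\left(l \right)}}{-970} - 34854} = \sqrt{\frac{-5 + 2 \cdot 14}{-970} - 34854} = \sqrt{\left(-5 + 28\right) \left(- \frac{1}{970}\right) - 34854} = \sqrt{23 \left(- \frac{1}{970}\right) - 34854} = \sqrt{- \frac{23}{970} - 34854} = \sqrt{- \frac{33808403}{970}} = \frac{i \sqrt{32794150910}}{970}$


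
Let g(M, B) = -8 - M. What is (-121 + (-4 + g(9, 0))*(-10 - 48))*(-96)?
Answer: -105312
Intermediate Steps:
(-121 + (-4 + g(9, 0))*(-10 - 48))*(-96) = (-121 + (-4 + (-8 - 1*9))*(-10 - 48))*(-96) = (-121 + (-4 + (-8 - 9))*(-58))*(-96) = (-121 + (-4 - 17)*(-58))*(-96) = (-121 - 21*(-58))*(-96) = (-121 + 1218)*(-96) = 1097*(-96) = -105312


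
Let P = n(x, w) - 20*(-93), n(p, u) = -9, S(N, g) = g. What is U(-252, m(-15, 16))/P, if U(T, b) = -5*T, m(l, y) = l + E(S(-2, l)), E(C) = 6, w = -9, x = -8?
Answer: 420/617 ≈ 0.68071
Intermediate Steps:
m(l, y) = 6 + l (m(l, y) = l + 6 = 6 + l)
P = 1851 (P = -9 - 20*(-93) = -9 + 1860 = 1851)
U(-252, m(-15, 16))/P = -5*(-252)/1851 = 1260*(1/1851) = 420/617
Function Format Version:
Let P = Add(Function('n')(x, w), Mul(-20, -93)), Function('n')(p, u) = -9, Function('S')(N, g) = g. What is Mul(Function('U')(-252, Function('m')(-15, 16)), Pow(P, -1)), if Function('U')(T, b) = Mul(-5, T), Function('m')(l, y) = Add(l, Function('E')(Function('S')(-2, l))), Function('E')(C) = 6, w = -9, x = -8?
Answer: Rational(420, 617) ≈ 0.68071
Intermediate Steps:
Function('m')(l, y) = Add(6, l) (Function('m')(l, y) = Add(l, 6) = Add(6, l))
P = 1851 (P = Add(-9, Mul(-20, -93)) = Add(-9, 1860) = 1851)
Mul(Function('U')(-252, Function('m')(-15, 16)), Pow(P, -1)) = Mul(Mul(-5, -252), Pow(1851, -1)) = Mul(1260, Rational(1, 1851)) = Rational(420, 617)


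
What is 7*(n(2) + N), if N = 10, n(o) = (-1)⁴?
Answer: 77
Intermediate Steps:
n(o) = 1
7*(n(2) + N) = 7*(1 + 10) = 7*11 = 77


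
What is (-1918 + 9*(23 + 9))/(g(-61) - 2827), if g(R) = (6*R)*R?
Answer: -1630/19499 ≈ -0.083594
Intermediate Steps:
g(R) = 6*R**2
(-1918 + 9*(23 + 9))/(g(-61) - 2827) = (-1918 + 9*(23 + 9))/(6*(-61)**2 - 2827) = (-1918 + 9*32)/(6*3721 - 2827) = (-1918 + 288)/(22326 - 2827) = -1630/19499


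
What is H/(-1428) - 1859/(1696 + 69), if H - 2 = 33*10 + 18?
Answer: -233743/180030 ≈ -1.2984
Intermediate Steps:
H = 350 (H = 2 + (33*10 + 18) = 2 + (330 + 18) = 2 + 348 = 350)
H/(-1428) - 1859/(1696 + 69) = 350/(-1428) - 1859/(1696 + 69) = 350*(-1/1428) - 1859/1765 = -25/102 - 1859*1/1765 = -25/102 - 1859/1765 = -233743/180030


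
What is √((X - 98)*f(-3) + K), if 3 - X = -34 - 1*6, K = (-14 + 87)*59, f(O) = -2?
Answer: √4417 ≈ 66.460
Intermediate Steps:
K = 4307 (K = 73*59 = 4307)
X = 43 (X = 3 - (-34 - 1*6) = 3 - (-34 - 6) = 3 - 1*(-40) = 3 + 40 = 43)
√((X - 98)*f(-3) + K) = √((43 - 98)*(-2) + 4307) = √(-55*(-2) + 4307) = √(110 + 4307) = √4417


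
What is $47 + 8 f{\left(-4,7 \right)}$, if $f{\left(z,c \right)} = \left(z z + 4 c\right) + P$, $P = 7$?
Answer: $455$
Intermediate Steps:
$f{\left(z,c \right)} = 7 + z^{2} + 4 c$ ($f{\left(z,c \right)} = \left(z z + 4 c\right) + 7 = \left(z^{2} + 4 c\right) + 7 = 7 + z^{2} + 4 c$)
$47 + 8 f{\left(-4,7 \right)} = 47 + 8 \left(7 + \left(-4\right)^{2} + 4 \cdot 7\right) = 47 + 8 \left(7 + 16 + 28\right) = 47 + 8 \cdot 51 = 47 + 408 = 455$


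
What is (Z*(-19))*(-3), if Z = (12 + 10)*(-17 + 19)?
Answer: 2508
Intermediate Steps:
Z = 44 (Z = 22*2 = 44)
(Z*(-19))*(-3) = (44*(-19))*(-3) = -836*(-3) = 2508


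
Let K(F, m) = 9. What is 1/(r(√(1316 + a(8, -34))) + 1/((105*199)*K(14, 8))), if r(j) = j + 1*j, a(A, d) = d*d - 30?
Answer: -188055/345442223788199 + 70729366050*√2442/345442223788199 ≈ 0.010118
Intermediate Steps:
a(A, d) = -30 + d² (a(A, d) = d² - 30 = -30 + d²)
r(j) = 2*j (r(j) = j + j = 2*j)
1/(r(√(1316 + a(8, -34))) + 1/((105*199)*K(14, 8))) = 1/(2*√(1316 + (-30 + (-34)²)) + 1/((105*199)*9)) = 1/(2*√(1316 + (-30 + 1156)) + 1/(20895*9)) = 1/(2*√(1316 + 1126) + 1/188055) = 1/(2*√2442 + 1/188055) = 1/(1/188055 + 2*√2442)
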